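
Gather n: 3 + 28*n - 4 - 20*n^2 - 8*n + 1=-20*n^2 + 20*n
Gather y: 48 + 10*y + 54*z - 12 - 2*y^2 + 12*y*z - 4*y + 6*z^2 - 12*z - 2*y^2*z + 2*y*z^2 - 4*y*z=y^2*(-2*z - 2) + y*(2*z^2 + 8*z + 6) + 6*z^2 + 42*z + 36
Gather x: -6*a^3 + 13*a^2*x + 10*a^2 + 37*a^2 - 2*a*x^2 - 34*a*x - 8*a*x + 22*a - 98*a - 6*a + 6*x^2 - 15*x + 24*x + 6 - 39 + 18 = -6*a^3 + 47*a^2 - 82*a + x^2*(6 - 2*a) + x*(13*a^2 - 42*a + 9) - 15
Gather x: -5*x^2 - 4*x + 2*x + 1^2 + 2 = -5*x^2 - 2*x + 3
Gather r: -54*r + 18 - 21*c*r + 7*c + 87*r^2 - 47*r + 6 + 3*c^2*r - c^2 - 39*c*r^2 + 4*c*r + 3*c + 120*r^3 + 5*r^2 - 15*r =-c^2 + 10*c + 120*r^3 + r^2*(92 - 39*c) + r*(3*c^2 - 17*c - 116) + 24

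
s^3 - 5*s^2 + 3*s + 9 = (s - 3)^2*(s + 1)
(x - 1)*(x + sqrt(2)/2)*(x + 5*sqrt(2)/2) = x^3 - x^2 + 3*sqrt(2)*x^2 - 3*sqrt(2)*x + 5*x/2 - 5/2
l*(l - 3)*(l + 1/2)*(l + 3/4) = l^4 - 7*l^3/4 - 27*l^2/8 - 9*l/8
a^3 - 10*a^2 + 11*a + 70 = (a - 7)*(a - 5)*(a + 2)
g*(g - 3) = g^2 - 3*g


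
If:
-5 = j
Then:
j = -5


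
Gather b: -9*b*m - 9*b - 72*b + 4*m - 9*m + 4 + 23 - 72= b*(-9*m - 81) - 5*m - 45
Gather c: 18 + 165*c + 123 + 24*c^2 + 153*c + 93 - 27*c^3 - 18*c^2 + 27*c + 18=-27*c^3 + 6*c^2 + 345*c + 252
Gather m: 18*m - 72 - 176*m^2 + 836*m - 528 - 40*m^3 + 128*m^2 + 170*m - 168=-40*m^3 - 48*m^2 + 1024*m - 768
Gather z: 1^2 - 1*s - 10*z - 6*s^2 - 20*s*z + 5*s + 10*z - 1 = -6*s^2 - 20*s*z + 4*s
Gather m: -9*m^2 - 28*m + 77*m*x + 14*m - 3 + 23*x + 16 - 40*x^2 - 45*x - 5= -9*m^2 + m*(77*x - 14) - 40*x^2 - 22*x + 8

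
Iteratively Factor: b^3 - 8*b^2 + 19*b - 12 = (b - 1)*(b^2 - 7*b + 12) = (b - 3)*(b - 1)*(b - 4)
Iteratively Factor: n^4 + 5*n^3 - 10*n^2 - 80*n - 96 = (n + 3)*(n^3 + 2*n^2 - 16*n - 32) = (n + 3)*(n + 4)*(n^2 - 2*n - 8) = (n - 4)*(n + 3)*(n + 4)*(n + 2)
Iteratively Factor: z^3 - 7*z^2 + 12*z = (z - 3)*(z^2 - 4*z) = z*(z - 3)*(z - 4)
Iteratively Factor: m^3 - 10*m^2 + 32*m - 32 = (m - 2)*(m^2 - 8*m + 16) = (m - 4)*(m - 2)*(m - 4)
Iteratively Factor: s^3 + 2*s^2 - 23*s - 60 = (s + 4)*(s^2 - 2*s - 15) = (s - 5)*(s + 4)*(s + 3)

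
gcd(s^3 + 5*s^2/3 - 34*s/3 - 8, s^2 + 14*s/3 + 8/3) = s^2 + 14*s/3 + 8/3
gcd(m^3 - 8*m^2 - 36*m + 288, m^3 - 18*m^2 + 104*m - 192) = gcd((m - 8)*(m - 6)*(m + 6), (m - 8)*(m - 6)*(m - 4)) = m^2 - 14*m + 48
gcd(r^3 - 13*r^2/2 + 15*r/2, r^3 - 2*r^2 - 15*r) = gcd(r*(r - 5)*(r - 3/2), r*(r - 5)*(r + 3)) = r^2 - 5*r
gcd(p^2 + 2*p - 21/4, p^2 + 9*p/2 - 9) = p - 3/2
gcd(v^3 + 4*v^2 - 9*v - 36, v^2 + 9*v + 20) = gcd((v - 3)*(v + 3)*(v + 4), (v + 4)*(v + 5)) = v + 4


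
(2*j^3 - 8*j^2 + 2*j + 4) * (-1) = -2*j^3 + 8*j^2 - 2*j - 4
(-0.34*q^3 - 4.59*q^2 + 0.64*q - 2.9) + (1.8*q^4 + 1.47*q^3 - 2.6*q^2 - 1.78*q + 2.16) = 1.8*q^4 + 1.13*q^3 - 7.19*q^2 - 1.14*q - 0.74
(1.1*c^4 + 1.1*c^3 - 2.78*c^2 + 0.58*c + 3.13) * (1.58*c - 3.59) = 1.738*c^5 - 2.211*c^4 - 8.3414*c^3 + 10.8966*c^2 + 2.8632*c - 11.2367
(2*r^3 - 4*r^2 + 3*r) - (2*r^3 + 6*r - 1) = -4*r^2 - 3*r + 1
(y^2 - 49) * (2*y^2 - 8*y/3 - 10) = 2*y^4 - 8*y^3/3 - 108*y^2 + 392*y/3 + 490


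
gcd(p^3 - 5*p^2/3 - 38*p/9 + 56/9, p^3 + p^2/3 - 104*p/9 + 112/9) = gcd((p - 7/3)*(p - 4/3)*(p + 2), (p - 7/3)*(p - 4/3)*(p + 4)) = p^2 - 11*p/3 + 28/9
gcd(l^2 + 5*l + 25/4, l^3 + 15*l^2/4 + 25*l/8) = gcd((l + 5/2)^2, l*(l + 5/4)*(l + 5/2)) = l + 5/2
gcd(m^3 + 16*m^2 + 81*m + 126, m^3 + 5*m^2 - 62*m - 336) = m^2 + 13*m + 42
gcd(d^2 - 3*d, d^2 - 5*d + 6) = d - 3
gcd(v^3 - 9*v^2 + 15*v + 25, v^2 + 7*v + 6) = v + 1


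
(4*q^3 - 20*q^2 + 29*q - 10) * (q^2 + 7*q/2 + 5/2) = 4*q^5 - 6*q^4 - 31*q^3 + 83*q^2/2 + 75*q/2 - 25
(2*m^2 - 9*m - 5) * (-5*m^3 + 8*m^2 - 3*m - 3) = -10*m^5 + 61*m^4 - 53*m^3 - 19*m^2 + 42*m + 15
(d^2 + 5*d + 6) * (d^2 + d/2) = d^4 + 11*d^3/2 + 17*d^2/2 + 3*d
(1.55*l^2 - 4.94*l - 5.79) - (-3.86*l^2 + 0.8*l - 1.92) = 5.41*l^2 - 5.74*l - 3.87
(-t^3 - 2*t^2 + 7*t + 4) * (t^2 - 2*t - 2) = -t^5 + 13*t^3 - 6*t^2 - 22*t - 8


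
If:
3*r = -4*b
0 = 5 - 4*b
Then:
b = 5/4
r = -5/3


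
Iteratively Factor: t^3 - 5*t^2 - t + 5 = (t + 1)*(t^2 - 6*t + 5) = (t - 1)*(t + 1)*(t - 5)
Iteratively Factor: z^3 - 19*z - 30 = (z + 3)*(z^2 - 3*z - 10) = (z + 2)*(z + 3)*(z - 5)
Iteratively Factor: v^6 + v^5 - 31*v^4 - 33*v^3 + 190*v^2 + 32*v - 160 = (v - 5)*(v^5 + 6*v^4 - v^3 - 38*v^2 + 32) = (v - 5)*(v - 2)*(v^4 + 8*v^3 + 15*v^2 - 8*v - 16) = (v - 5)*(v - 2)*(v + 1)*(v^3 + 7*v^2 + 8*v - 16) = (v - 5)*(v - 2)*(v + 1)*(v + 4)*(v^2 + 3*v - 4) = (v - 5)*(v - 2)*(v - 1)*(v + 1)*(v + 4)*(v + 4)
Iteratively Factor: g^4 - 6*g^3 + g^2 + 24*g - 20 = (g - 2)*(g^3 - 4*g^2 - 7*g + 10) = (g - 5)*(g - 2)*(g^2 + g - 2) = (g - 5)*(g - 2)*(g - 1)*(g + 2)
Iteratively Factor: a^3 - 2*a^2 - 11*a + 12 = (a + 3)*(a^2 - 5*a + 4) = (a - 1)*(a + 3)*(a - 4)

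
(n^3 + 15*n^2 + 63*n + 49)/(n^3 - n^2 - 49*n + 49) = (n^2 + 8*n + 7)/(n^2 - 8*n + 7)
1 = 1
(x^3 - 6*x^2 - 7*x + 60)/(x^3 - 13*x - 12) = (x - 5)/(x + 1)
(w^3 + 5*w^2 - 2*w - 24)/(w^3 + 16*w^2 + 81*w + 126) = (w^2 + 2*w - 8)/(w^2 + 13*w + 42)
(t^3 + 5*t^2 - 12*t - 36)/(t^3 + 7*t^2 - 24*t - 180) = (t^2 - t - 6)/(t^2 + t - 30)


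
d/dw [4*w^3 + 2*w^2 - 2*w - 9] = 12*w^2 + 4*w - 2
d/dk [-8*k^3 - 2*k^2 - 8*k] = -24*k^2 - 4*k - 8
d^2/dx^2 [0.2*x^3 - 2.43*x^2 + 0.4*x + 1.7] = 1.2*x - 4.86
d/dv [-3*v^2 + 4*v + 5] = 4 - 6*v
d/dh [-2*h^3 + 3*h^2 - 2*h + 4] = -6*h^2 + 6*h - 2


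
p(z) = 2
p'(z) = 0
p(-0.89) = 2.00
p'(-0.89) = 0.00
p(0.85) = 2.00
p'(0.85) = 0.00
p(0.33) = 2.00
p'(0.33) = 0.00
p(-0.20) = 2.00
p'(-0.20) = 0.00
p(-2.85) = 2.00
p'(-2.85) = 0.00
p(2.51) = 2.00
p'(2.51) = 0.00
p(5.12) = 2.00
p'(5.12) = 0.00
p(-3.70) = 2.00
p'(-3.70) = 0.00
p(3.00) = 2.00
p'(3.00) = 0.00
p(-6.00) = 2.00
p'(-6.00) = 0.00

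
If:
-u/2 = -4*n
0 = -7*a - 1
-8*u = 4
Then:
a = -1/7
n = -1/16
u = -1/2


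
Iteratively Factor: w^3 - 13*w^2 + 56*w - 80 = (w - 4)*(w^2 - 9*w + 20) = (w - 5)*(w - 4)*(w - 4)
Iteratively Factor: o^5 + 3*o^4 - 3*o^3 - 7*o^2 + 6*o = (o + 3)*(o^4 - 3*o^2 + 2*o) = o*(o + 3)*(o^3 - 3*o + 2) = o*(o + 2)*(o + 3)*(o^2 - 2*o + 1) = o*(o - 1)*(o + 2)*(o + 3)*(o - 1)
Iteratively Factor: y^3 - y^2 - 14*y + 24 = (y - 3)*(y^2 + 2*y - 8) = (y - 3)*(y + 4)*(y - 2)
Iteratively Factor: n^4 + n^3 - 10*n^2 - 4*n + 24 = (n + 2)*(n^3 - n^2 - 8*n + 12) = (n - 2)*(n + 2)*(n^2 + n - 6) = (n - 2)^2*(n + 2)*(n + 3)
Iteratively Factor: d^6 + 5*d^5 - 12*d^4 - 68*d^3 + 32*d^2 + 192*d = (d - 2)*(d^5 + 7*d^4 + 2*d^3 - 64*d^2 - 96*d) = d*(d - 2)*(d^4 + 7*d^3 + 2*d^2 - 64*d - 96) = d*(d - 2)*(d + 4)*(d^3 + 3*d^2 - 10*d - 24) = d*(d - 3)*(d - 2)*(d + 4)*(d^2 + 6*d + 8) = d*(d - 3)*(d - 2)*(d + 2)*(d + 4)*(d + 4)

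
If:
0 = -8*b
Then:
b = 0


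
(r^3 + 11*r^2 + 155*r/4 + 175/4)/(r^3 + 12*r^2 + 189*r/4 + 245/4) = (2*r + 5)/(2*r + 7)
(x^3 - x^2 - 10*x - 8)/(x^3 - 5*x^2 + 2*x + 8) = (x + 2)/(x - 2)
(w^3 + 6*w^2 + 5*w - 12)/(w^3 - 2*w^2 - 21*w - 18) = (w^2 + 3*w - 4)/(w^2 - 5*w - 6)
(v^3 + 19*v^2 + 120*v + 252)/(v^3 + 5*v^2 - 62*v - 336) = (v + 6)/(v - 8)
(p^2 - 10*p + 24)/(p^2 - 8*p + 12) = (p - 4)/(p - 2)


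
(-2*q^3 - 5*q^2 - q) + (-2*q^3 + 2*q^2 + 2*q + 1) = -4*q^3 - 3*q^2 + q + 1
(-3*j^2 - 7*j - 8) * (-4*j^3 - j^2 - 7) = 12*j^5 + 31*j^4 + 39*j^3 + 29*j^2 + 49*j + 56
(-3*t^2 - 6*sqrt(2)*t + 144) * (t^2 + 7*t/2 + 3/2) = -3*t^4 - 21*t^3/2 - 6*sqrt(2)*t^3 - 21*sqrt(2)*t^2 + 279*t^2/2 - 9*sqrt(2)*t + 504*t + 216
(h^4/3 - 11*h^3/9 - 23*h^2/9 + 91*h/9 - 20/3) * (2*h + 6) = 2*h^5/3 - 4*h^4/9 - 112*h^3/9 + 44*h^2/9 + 142*h/3 - 40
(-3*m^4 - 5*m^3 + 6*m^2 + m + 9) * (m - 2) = -3*m^5 + m^4 + 16*m^3 - 11*m^2 + 7*m - 18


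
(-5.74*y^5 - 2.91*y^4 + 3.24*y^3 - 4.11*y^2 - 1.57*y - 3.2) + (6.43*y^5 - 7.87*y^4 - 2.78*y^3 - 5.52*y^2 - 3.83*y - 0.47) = 0.69*y^5 - 10.78*y^4 + 0.46*y^3 - 9.63*y^2 - 5.4*y - 3.67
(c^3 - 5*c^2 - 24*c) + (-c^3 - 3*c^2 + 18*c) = -8*c^2 - 6*c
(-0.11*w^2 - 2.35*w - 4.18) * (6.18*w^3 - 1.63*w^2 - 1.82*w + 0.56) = -0.6798*w^5 - 14.3437*w^4 - 21.8017*w^3 + 11.0288*w^2 + 6.2916*w - 2.3408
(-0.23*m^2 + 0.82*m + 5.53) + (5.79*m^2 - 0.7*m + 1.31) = 5.56*m^2 + 0.12*m + 6.84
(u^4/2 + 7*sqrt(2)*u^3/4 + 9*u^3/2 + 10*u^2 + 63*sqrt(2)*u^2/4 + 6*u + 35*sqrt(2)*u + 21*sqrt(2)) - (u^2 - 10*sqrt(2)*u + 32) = u^4/2 + 7*sqrt(2)*u^3/4 + 9*u^3/2 + 9*u^2 + 63*sqrt(2)*u^2/4 + 6*u + 45*sqrt(2)*u - 32 + 21*sqrt(2)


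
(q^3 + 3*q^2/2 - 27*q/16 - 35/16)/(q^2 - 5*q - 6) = (q^2 + q/2 - 35/16)/(q - 6)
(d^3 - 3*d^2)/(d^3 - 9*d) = d/(d + 3)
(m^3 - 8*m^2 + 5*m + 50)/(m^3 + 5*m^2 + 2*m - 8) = (m^2 - 10*m + 25)/(m^2 + 3*m - 4)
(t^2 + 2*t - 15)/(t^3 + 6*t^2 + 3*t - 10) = (t - 3)/(t^2 + t - 2)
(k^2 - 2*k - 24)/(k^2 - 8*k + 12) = (k + 4)/(k - 2)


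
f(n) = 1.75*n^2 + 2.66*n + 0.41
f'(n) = 3.5*n + 2.66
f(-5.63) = 40.90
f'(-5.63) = -17.04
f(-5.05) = 31.61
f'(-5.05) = -15.02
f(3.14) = 26.02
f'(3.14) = 13.65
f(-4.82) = 28.25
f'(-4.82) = -14.21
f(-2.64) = 5.58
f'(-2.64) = -6.58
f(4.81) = 53.69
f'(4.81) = 19.50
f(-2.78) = 6.54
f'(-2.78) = -7.07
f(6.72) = 97.31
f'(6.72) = 26.18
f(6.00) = 79.37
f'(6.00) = 23.66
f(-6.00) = 47.45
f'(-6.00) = -18.34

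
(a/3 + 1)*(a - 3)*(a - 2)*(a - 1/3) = a^4/3 - 7*a^3/9 - 25*a^2/9 + 7*a - 2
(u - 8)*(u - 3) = u^2 - 11*u + 24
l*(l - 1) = l^2 - l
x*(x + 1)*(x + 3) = x^3 + 4*x^2 + 3*x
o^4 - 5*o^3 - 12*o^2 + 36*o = o*(o - 6)*(o - 2)*(o + 3)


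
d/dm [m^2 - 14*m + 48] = 2*m - 14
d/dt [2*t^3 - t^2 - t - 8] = 6*t^2 - 2*t - 1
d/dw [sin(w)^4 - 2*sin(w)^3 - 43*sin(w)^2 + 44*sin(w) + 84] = 2*(2*sin(w)^3 - 3*sin(w)^2 - 43*sin(w) + 22)*cos(w)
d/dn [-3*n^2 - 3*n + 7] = -6*n - 3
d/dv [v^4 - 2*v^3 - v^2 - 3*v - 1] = 4*v^3 - 6*v^2 - 2*v - 3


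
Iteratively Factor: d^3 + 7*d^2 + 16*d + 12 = (d + 3)*(d^2 + 4*d + 4) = (d + 2)*(d + 3)*(d + 2)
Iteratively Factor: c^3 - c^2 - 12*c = (c)*(c^2 - c - 12) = c*(c + 3)*(c - 4)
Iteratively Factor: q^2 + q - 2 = (q + 2)*(q - 1)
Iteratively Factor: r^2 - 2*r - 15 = (r + 3)*(r - 5)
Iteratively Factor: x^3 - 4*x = (x + 2)*(x^2 - 2*x) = (x - 2)*(x + 2)*(x)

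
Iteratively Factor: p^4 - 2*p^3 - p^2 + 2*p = (p)*(p^3 - 2*p^2 - p + 2) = p*(p - 2)*(p^2 - 1) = p*(p - 2)*(p + 1)*(p - 1)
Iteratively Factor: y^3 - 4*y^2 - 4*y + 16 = (y - 2)*(y^2 - 2*y - 8) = (y - 2)*(y + 2)*(y - 4)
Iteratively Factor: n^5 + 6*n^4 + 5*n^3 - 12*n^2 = (n)*(n^4 + 6*n^3 + 5*n^2 - 12*n) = n*(n + 4)*(n^3 + 2*n^2 - 3*n) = n*(n - 1)*(n + 4)*(n^2 + 3*n) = n*(n - 1)*(n + 3)*(n + 4)*(n)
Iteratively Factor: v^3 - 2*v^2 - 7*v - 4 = (v - 4)*(v^2 + 2*v + 1) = (v - 4)*(v + 1)*(v + 1)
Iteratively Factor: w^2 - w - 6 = (w - 3)*(w + 2)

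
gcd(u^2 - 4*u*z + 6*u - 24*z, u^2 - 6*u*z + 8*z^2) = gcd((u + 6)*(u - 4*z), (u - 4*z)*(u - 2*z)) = -u + 4*z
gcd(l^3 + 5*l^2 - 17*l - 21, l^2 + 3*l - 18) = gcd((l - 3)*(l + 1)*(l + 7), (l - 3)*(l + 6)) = l - 3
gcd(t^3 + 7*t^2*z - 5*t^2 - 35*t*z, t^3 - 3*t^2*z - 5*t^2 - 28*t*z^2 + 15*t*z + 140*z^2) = t - 5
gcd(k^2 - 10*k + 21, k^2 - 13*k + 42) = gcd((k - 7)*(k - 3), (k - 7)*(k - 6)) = k - 7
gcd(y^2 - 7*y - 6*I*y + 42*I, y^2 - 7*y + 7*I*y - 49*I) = y - 7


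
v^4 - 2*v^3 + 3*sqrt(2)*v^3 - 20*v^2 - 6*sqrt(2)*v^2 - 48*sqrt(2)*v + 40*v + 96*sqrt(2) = (v - 2)*(v - 3*sqrt(2))*(v + 2*sqrt(2))*(v + 4*sqrt(2))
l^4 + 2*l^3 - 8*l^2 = l^2*(l - 2)*(l + 4)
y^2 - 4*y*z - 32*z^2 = (y - 8*z)*(y + 4*z)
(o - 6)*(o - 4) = o^2 - 10*o + 24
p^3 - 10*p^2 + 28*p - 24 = (p - 6)*(p - 2)^2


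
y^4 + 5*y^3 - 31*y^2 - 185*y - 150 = (y - 6)*(y + 1)*(y + 5)^2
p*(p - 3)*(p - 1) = p^3 - 4*p^2 + 3*p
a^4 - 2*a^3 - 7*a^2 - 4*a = a*(a - 4)*(a + 1)^2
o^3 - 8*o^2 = o^2*(o - 8)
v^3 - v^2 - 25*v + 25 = (v - 5)*(v - 1)*(v + 5)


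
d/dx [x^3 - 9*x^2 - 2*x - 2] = 3*x^2 - 18*x - 2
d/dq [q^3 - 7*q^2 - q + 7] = 3*q^2 - 14*q - 1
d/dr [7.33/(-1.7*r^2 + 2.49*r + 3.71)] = (24.922*r - 18.2517)/(-1.7*r^2 + 2.49*r + 3.71)^2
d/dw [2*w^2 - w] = 4*w - 1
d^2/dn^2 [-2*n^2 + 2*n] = -4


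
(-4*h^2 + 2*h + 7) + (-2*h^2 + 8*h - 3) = -6*h^2 + 10*h + 4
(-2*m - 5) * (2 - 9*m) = 18*m^2 + 41*m - 10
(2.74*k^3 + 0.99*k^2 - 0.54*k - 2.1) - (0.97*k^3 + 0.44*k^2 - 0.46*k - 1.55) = 1.77*k^3 + 0.55*k^2 - 0.08*k - 0.55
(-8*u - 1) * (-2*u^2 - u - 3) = 16*u^3 + 10*u^2 + 25*u + 3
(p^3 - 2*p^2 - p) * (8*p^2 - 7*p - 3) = 8*p^5 - 23*p^4 + 3*p^3 + 13*p^2 + 3*p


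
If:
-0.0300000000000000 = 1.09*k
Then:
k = -0.03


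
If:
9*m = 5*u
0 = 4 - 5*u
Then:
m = 4/9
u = 4/5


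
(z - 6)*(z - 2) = z^2 - 8*z + 12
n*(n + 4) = n^2 + 4*n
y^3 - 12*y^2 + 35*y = y*(y - 7)*(y - 5)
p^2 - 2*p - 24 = (p - 6)*(p + 4)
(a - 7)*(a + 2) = a^2 - 5*a - 14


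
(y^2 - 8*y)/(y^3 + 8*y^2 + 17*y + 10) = y*(y - 8)/(y^3 + 8*y^2 + 17*y + 10)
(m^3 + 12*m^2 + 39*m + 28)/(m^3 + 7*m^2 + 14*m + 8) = (m + 7)/(m + 2)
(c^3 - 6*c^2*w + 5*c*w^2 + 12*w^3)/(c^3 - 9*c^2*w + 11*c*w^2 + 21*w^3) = (-c + 4*w)/(-c + 7*w)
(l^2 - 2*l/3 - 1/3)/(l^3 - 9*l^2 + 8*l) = (l + 1/3)/(l*(l - 8))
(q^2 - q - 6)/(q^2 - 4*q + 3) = (q + 2)/(q - 1)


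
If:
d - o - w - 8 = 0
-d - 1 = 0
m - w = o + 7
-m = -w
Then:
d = -1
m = -2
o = -7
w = -2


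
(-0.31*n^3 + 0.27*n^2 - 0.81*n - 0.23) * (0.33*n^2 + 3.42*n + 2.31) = -0.1023*n^5 - 0.9711*n^4 - 0.06*n^3 - 2.2224*n^2 - 2.6577*n - 0.5313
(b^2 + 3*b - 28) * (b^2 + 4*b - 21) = b^4 + 7*b^3 - 37*b^2 - 175*b + 588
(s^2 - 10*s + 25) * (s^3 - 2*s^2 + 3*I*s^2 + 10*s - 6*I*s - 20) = s^5 - 12*s^4 + 3*I*s^4 + 55*s^3 - 36*I*s^3 - 170*s^2 + 135*I*s^2 + 450*s - 150*I*s - 500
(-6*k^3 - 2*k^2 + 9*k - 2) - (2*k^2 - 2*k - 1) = -6*k^3 - 4*k^2 + 11*k - 1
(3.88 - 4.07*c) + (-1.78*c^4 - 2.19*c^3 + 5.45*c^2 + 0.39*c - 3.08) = -1.78*c^4 - 2.19*c^3 + 5.45*c^2 - 3.68*c + 0.8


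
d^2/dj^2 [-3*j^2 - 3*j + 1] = -6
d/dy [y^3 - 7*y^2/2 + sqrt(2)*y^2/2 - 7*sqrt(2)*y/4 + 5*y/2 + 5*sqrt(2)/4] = 3*y^2 - 7*y + sqrt(2)*y - 7*sqrt(2)/4 + 5/2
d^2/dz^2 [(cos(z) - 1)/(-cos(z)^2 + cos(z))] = (cos(z)^2 - 2)/cos(z)^3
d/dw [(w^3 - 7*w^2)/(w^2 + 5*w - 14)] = w*(w^3 + 10*w^2 - 77*w + 196)/(w^4 + 10*w^3 - 3*w^2 - 140*w + 196)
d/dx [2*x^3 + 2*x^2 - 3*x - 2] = 6*x^2 + 4*x - 3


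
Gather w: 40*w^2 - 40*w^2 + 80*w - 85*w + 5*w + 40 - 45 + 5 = 0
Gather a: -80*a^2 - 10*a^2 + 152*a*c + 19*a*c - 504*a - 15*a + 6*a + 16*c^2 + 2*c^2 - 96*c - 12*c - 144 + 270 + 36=-90*a^2 + a*(171*c - 513) + 18*c^2 - 108*c + 162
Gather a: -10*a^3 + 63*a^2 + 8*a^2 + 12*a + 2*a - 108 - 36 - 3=-10*a^3 + 71*a^2 + 14*a - 147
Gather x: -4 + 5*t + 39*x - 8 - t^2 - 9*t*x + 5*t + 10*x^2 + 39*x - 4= -t^2 + 10*t + 10*x^2 + x*(78 - 9*t) - 16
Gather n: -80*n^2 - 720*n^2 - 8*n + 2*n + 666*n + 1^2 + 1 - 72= -800*n^2 + 660*n - 70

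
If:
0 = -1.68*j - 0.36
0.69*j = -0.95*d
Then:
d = 0.16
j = -0.21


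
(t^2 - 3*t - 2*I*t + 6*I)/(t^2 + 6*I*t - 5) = (t^2 - 3*t - 2*I*t + 6*I)/(t^2 + 6*I*t - 5)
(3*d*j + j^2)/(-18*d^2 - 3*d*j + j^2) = -j/(6*d - j)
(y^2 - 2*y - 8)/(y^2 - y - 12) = (y + 2)/(y + 3)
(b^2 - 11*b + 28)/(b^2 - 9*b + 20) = (b - 7)/(b - 5)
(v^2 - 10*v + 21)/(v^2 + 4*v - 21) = (v - 7)/(v + 7)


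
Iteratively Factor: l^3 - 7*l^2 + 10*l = (l)*(l^2 - 7*l + 10) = l*(l - 5)*(l - 2)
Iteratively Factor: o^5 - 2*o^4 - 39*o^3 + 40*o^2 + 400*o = (o + 4)*(o^4 - 6*o^3 - 15*o^2 + 100*o) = o*(o + 4)*(o^3 - 6*o^2 - 15*o + 100) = o*(o - 5)*(o + 4)*(o^2 - o - 20) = o*(o - 5)^2*(o + 4)*(o + 4)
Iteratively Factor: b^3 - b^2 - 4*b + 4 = (b - 1)*(b^2 - 4) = (b - 1)*(b + 2)*(b - 2)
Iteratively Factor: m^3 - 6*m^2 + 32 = (m - 4)*(m^2 - 2*m - 8) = (m - 4)^2*(m + 2)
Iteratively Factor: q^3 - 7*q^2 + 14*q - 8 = (q - 4)*(q^2 - 3*q + 2) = (q - 4)*(q - 1)*(q - 2)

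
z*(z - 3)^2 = z^3 - 6*z^2 + 9*z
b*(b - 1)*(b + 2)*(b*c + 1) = b^4*c + b^3*c + b^3 - 2*b^2*c + b^2 - 2*b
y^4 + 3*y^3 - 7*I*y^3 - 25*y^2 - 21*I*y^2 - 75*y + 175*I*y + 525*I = (y - 5)*(y + 3)*(y + 5)*(y - 7*I)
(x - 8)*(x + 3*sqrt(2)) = x^2 - 8*x + 3*sqrt(2)*x - 24*sqrt(2)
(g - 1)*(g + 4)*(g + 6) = g^3 + 9*g^2 + 14*g - 24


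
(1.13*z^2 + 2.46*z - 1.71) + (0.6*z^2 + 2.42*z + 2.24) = 1.73*z^2 + 4.88*z + 0.53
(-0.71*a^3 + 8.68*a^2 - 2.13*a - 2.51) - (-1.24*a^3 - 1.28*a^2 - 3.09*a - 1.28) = 0.53*a^3 + 9.96*a^2 + 0.96*a - 1.23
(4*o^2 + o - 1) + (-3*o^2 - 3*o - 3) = o^2 - 2*o - 4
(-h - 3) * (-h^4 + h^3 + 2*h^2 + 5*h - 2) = h^5 + 2*h^4 - 5*h^3 - 11*h^2 - 13*h + 6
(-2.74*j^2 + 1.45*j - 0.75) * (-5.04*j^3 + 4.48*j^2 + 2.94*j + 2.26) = 13.8096*j^5 - 19.5832*j^4 + 2.2204*j^3 - 5.2894*j^2 + 1.072*j - 1.695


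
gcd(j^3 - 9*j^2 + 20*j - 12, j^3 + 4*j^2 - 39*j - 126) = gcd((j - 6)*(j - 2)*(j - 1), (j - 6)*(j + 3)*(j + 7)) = j - 6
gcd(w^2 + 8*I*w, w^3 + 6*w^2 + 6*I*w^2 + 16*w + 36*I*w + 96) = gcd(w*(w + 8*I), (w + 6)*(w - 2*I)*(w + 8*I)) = w + 8*I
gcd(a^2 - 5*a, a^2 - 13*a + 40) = a - 5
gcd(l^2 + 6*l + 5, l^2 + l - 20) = l + 5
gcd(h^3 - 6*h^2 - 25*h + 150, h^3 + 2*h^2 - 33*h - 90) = h^2 - h - 30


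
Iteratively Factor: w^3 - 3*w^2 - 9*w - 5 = (w - 5)*(w^2 + 2*w + 1) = (w - 5)*(w + 1)*(w + 1)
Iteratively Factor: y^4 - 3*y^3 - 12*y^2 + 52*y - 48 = (y - 2)*(y^3 - y^2 - 14*y + 24) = (y - 2)*(y + 4)*(y^2 - 5*y + 6) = (y - 2)^2*(y + 4)*(y - 3)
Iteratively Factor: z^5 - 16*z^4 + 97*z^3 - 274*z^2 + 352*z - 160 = (z - 4)*(z^4 - 12*z^3 + 49*z^2 - 78*z + 40) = (z - 4)*(z - 1)*(z^3 - 11*z^2 + 38*z - 40) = (z - 4)*(z - 2)*(z - 1)*(z^2 - 9*z + 20) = (z - 5)*(z - 4)*(z - 2)*(z - 1)*(z - 4)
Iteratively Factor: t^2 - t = (t)*(t - 1)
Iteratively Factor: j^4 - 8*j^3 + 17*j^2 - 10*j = (j - 2)*(j^3 - 6*j^2 + 5*j) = j*(j - 2)*(j^2 - 6*j + 5) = j*(j - 5)*(j - 2)*(j - 1)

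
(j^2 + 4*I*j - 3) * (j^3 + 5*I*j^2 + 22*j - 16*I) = j^5 + 9*I*j^4 - j^3 + 57*I*j^2 - 2*j + 48*I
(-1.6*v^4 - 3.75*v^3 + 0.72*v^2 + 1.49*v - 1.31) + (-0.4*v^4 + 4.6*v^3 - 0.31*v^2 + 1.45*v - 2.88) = -2.0*v^4 + 0.85*v^3 + 0.41*v^2 + 2.94*v - 4.19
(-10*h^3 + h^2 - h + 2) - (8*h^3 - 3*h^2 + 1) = -18*h^3 + 4*h^2 - h + 1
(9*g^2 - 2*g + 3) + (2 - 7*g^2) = 2*g^2 - 2*g + 5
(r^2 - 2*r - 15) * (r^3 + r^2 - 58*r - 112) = r^5 - r^4 - 75*r^3 - 11*r^2 + 1094*r + 1680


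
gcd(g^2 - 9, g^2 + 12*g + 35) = 1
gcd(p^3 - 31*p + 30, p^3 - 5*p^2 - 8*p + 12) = p - 1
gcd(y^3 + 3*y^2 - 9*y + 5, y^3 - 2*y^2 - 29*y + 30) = y^2 + 4*y - 5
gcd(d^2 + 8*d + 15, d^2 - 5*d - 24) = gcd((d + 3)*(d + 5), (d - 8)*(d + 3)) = d + 3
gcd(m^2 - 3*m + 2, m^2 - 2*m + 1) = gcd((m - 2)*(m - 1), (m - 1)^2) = m - 1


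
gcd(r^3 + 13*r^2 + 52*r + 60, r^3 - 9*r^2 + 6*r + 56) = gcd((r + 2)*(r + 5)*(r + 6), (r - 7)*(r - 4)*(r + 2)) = r + 2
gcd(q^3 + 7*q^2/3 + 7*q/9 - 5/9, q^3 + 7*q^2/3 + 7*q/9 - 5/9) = q^3 + 7*q^2/3 + 7*q/9 - 5/9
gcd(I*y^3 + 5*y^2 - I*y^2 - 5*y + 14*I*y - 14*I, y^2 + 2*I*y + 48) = 1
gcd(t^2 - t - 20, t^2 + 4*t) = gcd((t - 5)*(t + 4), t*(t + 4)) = t + 4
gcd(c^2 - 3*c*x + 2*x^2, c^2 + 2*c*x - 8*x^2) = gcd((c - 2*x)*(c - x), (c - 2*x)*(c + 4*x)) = -c + 2*x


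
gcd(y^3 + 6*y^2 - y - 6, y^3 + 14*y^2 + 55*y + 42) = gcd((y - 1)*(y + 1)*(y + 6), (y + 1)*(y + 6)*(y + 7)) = y^2 + 7*y + 6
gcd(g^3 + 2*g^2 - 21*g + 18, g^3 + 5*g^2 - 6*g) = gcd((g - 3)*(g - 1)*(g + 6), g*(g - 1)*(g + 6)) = g^2 + 5*g - 6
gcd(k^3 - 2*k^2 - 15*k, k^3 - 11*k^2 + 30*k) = k^2 - 5*k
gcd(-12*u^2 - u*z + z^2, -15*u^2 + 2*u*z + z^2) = 1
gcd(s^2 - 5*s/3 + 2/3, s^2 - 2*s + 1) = s - 1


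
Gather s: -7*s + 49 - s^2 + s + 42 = -s^2 - 6*s + 91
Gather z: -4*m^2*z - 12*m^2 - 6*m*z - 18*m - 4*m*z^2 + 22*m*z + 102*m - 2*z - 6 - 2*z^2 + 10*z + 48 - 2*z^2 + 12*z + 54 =-12*m^2 + 84*m + z^2*(-4*m - 4) + z*(-4*m^2 + 16*m + 20) + 96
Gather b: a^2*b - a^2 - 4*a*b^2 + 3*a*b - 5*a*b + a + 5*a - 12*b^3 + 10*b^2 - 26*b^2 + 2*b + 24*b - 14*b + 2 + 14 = -a^2 + 6*a - 12*b^3 + b^2*(-4*a - 16) + b*(a^2 - 2*a + 12) + 16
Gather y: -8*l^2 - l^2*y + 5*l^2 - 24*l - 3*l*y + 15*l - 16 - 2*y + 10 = -3*l^2 - 9*l + y*(-l^2 - 3*l - 2) - 6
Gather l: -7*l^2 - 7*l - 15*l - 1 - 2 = -7*l^2 - 22*l - 3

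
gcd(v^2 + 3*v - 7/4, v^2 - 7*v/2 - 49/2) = v + 7/2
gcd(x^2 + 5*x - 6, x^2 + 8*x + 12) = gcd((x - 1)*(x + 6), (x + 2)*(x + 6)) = x + 6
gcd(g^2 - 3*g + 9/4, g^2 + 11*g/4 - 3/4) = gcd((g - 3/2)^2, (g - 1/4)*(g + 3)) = 1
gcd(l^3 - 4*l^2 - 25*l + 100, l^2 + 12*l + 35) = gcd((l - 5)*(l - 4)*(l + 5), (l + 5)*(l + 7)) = l + 5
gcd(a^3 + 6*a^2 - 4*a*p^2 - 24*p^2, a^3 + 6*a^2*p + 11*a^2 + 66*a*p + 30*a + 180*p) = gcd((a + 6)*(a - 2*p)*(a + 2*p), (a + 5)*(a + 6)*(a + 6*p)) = a + 6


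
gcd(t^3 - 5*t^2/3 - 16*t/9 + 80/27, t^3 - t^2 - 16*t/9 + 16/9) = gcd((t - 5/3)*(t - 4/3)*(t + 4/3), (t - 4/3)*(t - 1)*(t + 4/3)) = t^2 - 16/9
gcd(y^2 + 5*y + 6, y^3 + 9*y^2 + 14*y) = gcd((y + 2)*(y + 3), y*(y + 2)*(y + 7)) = y + 2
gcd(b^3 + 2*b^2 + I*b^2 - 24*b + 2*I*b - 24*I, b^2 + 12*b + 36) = b + 6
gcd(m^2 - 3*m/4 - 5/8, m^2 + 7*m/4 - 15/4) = m - 5/4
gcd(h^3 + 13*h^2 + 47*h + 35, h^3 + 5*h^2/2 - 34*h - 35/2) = h + 7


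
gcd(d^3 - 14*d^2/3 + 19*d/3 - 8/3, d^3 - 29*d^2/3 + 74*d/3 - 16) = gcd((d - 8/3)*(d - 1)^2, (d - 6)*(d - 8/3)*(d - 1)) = d^2 - 11*d/3 + 8/3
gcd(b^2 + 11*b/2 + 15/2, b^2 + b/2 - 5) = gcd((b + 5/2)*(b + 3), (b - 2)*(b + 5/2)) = b + 5/2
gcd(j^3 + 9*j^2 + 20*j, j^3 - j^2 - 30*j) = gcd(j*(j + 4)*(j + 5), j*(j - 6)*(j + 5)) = j^2 + 5*j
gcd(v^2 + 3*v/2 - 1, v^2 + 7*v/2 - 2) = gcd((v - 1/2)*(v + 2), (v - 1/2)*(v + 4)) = v - 1/2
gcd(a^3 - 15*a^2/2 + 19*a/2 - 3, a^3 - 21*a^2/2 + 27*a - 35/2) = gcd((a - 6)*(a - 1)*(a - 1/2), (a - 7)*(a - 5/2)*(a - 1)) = a - 1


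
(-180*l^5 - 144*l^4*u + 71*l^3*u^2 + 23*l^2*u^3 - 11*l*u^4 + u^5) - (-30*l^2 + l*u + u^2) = -180*l^5 - 144*l^4*u + 71*l^3*u^2 + 23*l^2*u^3 + 30*l^2 - 11*l*u^4 - l*u + u^5 - u^2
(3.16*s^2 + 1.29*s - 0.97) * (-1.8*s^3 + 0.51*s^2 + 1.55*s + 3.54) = -5.688*s^5 - 0.7104*s^4 + 7.3019*s^3 + 12.6912*s^2 + 3.0631*s - 3.4338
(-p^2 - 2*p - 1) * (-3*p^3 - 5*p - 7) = 3*p^5 + 6*p^4 + 8*p^3 + 17*p^2 + 19*p + 7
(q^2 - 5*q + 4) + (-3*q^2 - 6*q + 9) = -2*q^2 - 11*q + 13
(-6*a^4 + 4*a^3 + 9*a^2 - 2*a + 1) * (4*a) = -24*a^5 + 16*a^4 + 36*a^3 - 8*a^2 + 4*a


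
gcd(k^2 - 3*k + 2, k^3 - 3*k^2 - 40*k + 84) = k - 2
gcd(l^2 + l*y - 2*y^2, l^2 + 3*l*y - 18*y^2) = 1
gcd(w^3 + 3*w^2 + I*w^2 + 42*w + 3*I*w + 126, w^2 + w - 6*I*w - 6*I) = w - 6*I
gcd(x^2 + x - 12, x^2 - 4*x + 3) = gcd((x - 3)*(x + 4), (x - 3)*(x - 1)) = x - 3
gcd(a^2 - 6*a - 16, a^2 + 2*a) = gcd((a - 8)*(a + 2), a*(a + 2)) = a + 2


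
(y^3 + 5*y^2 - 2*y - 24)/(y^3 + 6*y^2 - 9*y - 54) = (y^2 + 2*y - 8)/(y^2 + 3*y - 18)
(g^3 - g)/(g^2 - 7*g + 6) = g*(g + 1)/(g - 6)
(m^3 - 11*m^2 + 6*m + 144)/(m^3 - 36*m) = (m^2 - 5*m - 24)/(m*(m + 6))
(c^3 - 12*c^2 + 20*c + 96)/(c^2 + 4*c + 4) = (c^2 - 14*c + 48)/(c + 2)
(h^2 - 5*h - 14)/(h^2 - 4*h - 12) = (h - 7)/(h - 6)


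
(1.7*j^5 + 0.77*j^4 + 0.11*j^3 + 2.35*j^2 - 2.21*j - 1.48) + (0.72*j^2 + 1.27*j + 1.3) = 1.7*j^5 + 0.77*j^4 + 0.11*j^3 + 3.07*j^2 - 0.94*j - 0.18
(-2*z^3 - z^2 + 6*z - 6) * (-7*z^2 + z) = 14*z^5 + 5*z^4 - 43*z^3 + 48*z^2 - 6*z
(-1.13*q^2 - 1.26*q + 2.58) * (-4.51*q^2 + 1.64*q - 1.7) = 5.0963*q^4 + 3.8294*q^3 - 11.7812*q^2 + 6.3732*q - 4.386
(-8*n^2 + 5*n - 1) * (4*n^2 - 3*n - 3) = -32*n^4 + 44*n^3 + 5*n^2 - 12*n + 3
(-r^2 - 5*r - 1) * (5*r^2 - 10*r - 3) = -5*r^4 - 15*r^3 + 48*r^2 + 25*r + 3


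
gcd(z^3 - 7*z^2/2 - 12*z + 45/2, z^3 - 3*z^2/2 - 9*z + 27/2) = z^2 + 3*z/2 - 9/2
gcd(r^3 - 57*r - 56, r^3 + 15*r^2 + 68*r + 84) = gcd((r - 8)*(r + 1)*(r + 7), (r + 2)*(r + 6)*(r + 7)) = r + 7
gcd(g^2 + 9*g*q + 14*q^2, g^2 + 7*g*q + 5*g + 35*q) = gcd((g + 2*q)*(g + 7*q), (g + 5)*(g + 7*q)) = g + 7*q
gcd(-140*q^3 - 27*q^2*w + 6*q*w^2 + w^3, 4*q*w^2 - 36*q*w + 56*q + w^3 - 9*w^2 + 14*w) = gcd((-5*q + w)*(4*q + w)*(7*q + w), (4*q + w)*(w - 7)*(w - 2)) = 4*q + w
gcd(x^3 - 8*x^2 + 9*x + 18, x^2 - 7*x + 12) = x - 3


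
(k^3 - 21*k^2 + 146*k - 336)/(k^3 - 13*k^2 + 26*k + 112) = (k - 6)/(k + 2)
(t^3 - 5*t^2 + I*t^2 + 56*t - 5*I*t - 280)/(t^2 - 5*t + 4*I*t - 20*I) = (t^2 + I*t + 56)/(t + 4*I)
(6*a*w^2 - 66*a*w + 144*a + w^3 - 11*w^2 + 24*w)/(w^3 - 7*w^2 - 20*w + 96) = (6*a + w)/(w + 4)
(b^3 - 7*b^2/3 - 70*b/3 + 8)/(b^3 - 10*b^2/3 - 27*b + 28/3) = (b - 6)/(b - 7)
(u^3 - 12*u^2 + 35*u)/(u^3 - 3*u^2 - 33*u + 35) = u*(u - 5)/(u^2 + 4*u - 5)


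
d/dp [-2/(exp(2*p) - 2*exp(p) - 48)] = 4*(exp(p) - 1)*exp(p)/(-exp(2*p) + 2*exp(p) + 48)^2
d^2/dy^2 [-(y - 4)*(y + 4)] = -2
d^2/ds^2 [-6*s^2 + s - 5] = -12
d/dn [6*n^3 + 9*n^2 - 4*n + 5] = 18*n^2 + 18*n - 4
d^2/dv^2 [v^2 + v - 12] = 2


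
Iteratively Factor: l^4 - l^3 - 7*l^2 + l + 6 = (l + 2)*(l^3 - 3*l^2 - l + 3) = (l + 1)*(l + 2)*(l^2 - 4*l + 3) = (l - 1)*(l + 1)*(l + 2)*(l - 3)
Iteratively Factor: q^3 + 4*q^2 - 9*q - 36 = (q + 3)*(q^2 + q - 12) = (q - 3)*(q + 3)*(q + 4)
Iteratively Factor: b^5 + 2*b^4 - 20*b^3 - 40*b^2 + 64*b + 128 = (b + 2)*(b^4 - 20*b^2 + 64) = (b + 2)^2*(b^3 - 2*b^2 - 16*b + 32) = (b - 4)*(b + 2)^2*(b^2 + 2*b - 8) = (b - 4)*(b + 2)^2*(b + 4)*(b - 2)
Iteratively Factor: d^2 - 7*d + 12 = (d - 4)*(d - 3)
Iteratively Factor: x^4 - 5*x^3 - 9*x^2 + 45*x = (x - 5)*(x^3 - 9*x) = x*(x - 5)*(x^2 - 9) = x*(x - 5)*(x - 3)*(x + 3)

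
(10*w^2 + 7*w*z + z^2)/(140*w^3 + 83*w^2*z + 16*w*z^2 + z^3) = (2*w + z)/(28*w^2 + 11*w*z + z^2)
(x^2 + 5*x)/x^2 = (x + 5)/x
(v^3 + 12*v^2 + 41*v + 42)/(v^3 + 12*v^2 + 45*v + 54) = (v^2 + 9*v + 14)/(v^2 + 9*v + 18)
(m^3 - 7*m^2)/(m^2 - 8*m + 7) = m^2/(m - 1)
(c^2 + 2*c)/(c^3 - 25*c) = (c + 2)/(c^2 - 25)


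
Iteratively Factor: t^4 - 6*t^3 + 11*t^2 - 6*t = (t)*(t^3 - 6*t^2 + 11*t - 6) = t*(t - 1)*(t^2 - 5*t + 6) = t*(t - 2)*(t - 1)*(t - 3)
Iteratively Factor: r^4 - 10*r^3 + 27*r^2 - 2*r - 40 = (r + 1)*(r^3 - 11*r^2 + 38*r - 40) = (r - 4)*(r + 1)*(r^2 - 7*r + 10) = (r - 4)*(r - 2)*(r + 1)*(r - 5)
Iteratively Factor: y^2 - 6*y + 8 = (y - 2)*(y - 4)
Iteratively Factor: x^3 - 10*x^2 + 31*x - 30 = (x - 2)*(x^2 - 8*x + 15) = (x - 5)*(x - 2)*(x - 3)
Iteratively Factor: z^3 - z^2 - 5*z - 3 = (z + 1)*(z^2 - 2*z - 3) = (z + 1)^2*(z - 3)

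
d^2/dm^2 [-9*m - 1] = 0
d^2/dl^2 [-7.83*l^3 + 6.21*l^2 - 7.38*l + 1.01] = 12.42 - 46.98*l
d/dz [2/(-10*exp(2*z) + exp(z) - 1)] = (40*exp(z) - 2)*exp(z)/(10*exp(2*z) - exp(z) + 1)^2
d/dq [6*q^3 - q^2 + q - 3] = 18*q^2 - 2*q + 1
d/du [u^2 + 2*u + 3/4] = 2*u + 2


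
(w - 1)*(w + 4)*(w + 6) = w^3 + 9*w^2 + 14*w - 24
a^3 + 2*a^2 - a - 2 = (a - 1)*(a + 1)*(a + 2)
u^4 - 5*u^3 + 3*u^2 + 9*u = u*(u - 3)^2*(u + 1)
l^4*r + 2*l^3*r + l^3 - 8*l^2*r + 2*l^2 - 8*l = l*(l - 2)*(l + 4)*(l*r + 1)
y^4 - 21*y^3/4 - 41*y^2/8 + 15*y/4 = y*(y - 6)*(y - 1/2)*(y + 5/4)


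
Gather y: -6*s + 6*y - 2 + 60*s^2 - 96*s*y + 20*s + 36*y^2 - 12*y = 60*s^2 + 14*s + 36*y^2 + y*(-96*s - 6) - 2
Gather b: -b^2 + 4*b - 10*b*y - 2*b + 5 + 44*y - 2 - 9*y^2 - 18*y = -b^2 + b*(2 - 10*y) - 9*y^2 + 26*y + 3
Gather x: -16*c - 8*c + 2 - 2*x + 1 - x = -24*c - 3*x + 3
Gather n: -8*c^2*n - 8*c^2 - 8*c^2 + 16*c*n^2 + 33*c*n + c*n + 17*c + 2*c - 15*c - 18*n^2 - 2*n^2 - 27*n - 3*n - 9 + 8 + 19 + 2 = -16*c^2 + 4*c + n^2*(16*c - 20) + n*(-8*c^2 + 34*c - 30) + 20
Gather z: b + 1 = b + 1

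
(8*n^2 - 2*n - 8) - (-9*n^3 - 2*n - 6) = 9*n^3 + 8*n^2 - 2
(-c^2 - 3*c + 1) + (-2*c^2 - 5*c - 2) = -3*c^2 - 8*c - 1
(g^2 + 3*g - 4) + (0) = g^2 + 3*g - 4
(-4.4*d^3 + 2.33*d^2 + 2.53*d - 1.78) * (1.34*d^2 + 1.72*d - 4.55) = -5.896*d^5 - 4.4458*d^4 + 27.4178*d^3 - 8.6351*d^2 - 14.5731*d + 8.099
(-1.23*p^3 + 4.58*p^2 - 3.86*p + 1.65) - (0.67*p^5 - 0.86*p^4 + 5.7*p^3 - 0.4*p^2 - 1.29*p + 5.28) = -0.67*p^5 + 0.86*p^4 - 6.93*p^3 + 4.98*p^2 - 2.57*p - 3.63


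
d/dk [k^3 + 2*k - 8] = 3*k^2 + 2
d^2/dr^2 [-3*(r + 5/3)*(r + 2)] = -6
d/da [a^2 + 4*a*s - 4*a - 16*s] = 2*a + 4*s - 4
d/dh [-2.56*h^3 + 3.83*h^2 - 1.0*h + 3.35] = -7.68*h^2 + 7.66*h - 1.0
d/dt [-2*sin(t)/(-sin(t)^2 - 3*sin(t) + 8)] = 2*(cos(t)^2 - 9)*cos(t)/(sin(t)^2 + 3*sin(t) - 8)^2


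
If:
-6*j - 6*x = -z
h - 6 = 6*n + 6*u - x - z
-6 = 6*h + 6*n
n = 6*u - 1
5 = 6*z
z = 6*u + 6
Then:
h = 31/6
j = 1523/36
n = -37/6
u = -31/36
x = -253/6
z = 5/6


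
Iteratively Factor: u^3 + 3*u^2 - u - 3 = (u + 1)*(u^2 + 2*u - 3) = (u + 1)*(u + 3)*(u - 1)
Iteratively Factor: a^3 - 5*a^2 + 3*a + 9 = (a - 3)*(a^2 - 2*a - 3) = (a - 3)*(a + 1)*(a - 3)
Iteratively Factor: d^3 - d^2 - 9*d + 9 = (d - 1)*(d^2 - 9) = (d - 1)*(d + 3)*(d - 3)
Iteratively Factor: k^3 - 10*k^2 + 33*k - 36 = (k - 4)*(k^2 - 6*k + 9) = (k - 4)*(k - 3)*(k - 3)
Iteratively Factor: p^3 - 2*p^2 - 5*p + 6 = (p - 1)*(p^2 - p - 6) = (p - 1)*(p + 2)*(p - 3)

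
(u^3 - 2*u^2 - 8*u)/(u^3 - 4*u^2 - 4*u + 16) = u/(u - 2)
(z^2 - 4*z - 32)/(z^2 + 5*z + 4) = (z - 8)/(z + 1)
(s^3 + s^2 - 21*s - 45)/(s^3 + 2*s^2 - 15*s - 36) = (s - 5)/(s - 4)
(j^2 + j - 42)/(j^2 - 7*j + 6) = (j + 7)/(j - 1)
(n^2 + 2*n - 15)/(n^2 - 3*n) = (n + 5)/n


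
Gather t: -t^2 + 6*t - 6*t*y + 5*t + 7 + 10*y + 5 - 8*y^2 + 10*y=-t^2 + t*(11 - 6*y) - 8*y^2 + 20*y + 12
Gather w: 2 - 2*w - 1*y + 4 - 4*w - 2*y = -6*w - 3*y + 6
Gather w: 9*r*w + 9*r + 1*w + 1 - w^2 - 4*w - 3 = 9*r - w^2 + w*(9*r - 3) - 2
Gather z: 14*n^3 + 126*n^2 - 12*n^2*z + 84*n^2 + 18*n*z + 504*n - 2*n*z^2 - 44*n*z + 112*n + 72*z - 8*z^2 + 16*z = 14*n^3 + 210*n^2 + 616*n + z^2*(-2*n - 8) + z*(-12*n^2 - 26*n + 88)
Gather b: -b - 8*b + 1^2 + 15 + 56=72 - 9*b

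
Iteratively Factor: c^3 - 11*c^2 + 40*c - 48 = (c - 4)*(c^2 - 7*c + 12) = (c - 4)*(c - 3)*(c - 4)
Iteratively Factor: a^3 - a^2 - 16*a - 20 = (a + 2)*(a^2 - 3*a - 10) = (a - 5)*(a + 2)*(a + 2)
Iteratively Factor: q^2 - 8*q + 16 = (q - 4)*(q - 4)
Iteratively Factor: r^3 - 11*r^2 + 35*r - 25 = (r - 5)*(r^2 - 6*r + 5) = (r - 5)*(r - 1)*(r - 5)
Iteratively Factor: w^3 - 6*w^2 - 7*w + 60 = (w + 3)*(w^2 - 9*w + 20) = (w - 4)*(w + 3)*(w - 5)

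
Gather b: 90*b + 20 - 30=90*b - 10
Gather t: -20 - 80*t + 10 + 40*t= -40*t - 10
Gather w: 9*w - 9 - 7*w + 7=2*w - 2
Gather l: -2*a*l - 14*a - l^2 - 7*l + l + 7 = -14*a - l^2 + l*(-2*a - 6) + 7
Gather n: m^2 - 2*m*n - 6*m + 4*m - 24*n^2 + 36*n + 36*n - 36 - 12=m^2 - 2*m - 24*n^2 + n*(72 - 2*m) - 48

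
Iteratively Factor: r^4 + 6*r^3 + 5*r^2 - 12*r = (r + 4)*(r^3 + 2*r^2 - 3*r) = r*(r + 4)*(r^2 + 2*r - 3) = r*(r + 3)*(r + 4)*(r - 1)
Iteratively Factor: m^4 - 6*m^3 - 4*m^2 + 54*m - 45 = (m + 3)*(m^3 - 9*m^2 + 23*m - 15) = (m - 3)*(m + 3)*(m^2 - 6*m + 5) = (m - 3)*(m - 1)*(m + 3)*(m - 5)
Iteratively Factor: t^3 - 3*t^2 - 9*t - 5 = (t + 1)*(t^2 - 4*t - 5) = (t - 5)*(t + 1)*(t + 1)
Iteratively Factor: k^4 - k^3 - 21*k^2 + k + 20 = (k - 1)*(k^3 - 21*k - 20) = (k - 1)*(k + 1)*(k^2 - k - 20) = (k - 5)*(k - 1)*(k + 1)*(k + 4)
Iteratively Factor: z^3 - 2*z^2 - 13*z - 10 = (z + 2)*(z^2 - 4*z - 5) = (z + 1)*(z + 2)*(z - 5)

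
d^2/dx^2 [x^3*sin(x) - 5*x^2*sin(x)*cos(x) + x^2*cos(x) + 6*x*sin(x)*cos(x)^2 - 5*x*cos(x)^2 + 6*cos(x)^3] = -x^3*sin(x) + 10*x^2*sin(2*x) + 5*x^2*cos(x) + x*sin(x)/2 - 27*x*sin(3*x)/2 - 10*x*cos(2*x) + 5*sin(2*x) + cos(x)/2 - 9*cos(3*x)/2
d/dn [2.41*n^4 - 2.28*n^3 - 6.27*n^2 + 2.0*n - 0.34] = 9.64*n^3 - 6.84*n^2 - 12.54*n + 2.0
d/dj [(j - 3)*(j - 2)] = 2*j - 5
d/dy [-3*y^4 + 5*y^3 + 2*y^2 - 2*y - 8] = -12*y^3 + 15*y^2 + 4*y - 2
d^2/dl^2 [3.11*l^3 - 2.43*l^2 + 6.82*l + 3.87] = 18.66*l - 4.86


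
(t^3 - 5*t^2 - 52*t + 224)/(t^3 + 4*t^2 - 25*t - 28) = (t - 8)/(t + 1)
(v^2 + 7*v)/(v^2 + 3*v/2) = 2*(v + 7)/(2*v + 3)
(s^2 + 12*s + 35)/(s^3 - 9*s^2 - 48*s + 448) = (s + 5)/(s^2 - 16*s + 64)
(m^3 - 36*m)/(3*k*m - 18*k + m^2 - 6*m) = m*(m + 6)/(3*k + m)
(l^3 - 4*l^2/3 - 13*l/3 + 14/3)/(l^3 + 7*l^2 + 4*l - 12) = (l - 7/3)/(l + 6)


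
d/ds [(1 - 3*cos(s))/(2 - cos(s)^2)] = (3*cos(s)^2 - 2*cos(s) + 6)*sin(s)/(sin(s)^2 + 1)^2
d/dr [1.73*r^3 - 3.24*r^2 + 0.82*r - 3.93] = 5.19*r^2 - 6.48*r + 0.82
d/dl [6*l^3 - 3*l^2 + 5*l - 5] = 18*l^2 - 6*l + 5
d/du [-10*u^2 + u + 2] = 1 - 20*u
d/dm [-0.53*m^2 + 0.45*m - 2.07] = 0.45 - 1.06*m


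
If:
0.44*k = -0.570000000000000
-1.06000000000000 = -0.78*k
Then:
No Solution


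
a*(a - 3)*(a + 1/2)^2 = a^4 - 2*a^3 - 11*a^2/4 - 3*a/4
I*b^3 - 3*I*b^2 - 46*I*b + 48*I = (b - 8)*(b + 6)*(I*b - I)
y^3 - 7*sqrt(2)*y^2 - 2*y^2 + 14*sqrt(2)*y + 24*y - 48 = (y - 2)*(y - 4*sqrt(2))*(y - 3*sqrt(2))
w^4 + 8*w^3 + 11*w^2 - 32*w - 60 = (w - 2)*(w + 2)*(w + 3)*(w + 5)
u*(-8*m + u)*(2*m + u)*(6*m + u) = -96*m^3*u - 52*m^2*u^2 + u^4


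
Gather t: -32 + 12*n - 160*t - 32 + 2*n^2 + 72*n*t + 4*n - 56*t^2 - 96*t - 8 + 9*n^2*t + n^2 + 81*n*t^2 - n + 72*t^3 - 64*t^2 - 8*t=3*n^2 + 15*n + 72*t^3 + t^2*(81*n - 120) + t*(9*n^2 + 72*n - 264) - 72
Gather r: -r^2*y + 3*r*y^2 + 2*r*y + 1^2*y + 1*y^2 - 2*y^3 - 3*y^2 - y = -r^2*y + r*(3*y^2 + 2*y) - 2*y^3 - 2*y^2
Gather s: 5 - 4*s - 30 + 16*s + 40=12*s + 15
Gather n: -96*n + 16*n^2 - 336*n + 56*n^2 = 72*n^2 - 432*n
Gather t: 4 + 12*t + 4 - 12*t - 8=0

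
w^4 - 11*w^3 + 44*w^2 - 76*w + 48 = (w - 4)*(w - 3)*(w - 2)^2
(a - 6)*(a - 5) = a^2 - 11*a + 30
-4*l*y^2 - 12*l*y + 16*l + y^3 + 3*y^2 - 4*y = (-4*l + y)*(y - 1)*(y + 4)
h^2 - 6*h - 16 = (h - 8)*(h + 2)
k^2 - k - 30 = (k - 6)*(k + 5)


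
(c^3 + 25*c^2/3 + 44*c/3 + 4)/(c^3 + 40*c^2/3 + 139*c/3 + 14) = (c + 2)/(c + 7)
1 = 1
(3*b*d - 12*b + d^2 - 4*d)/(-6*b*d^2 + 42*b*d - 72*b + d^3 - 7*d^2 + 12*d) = (-3*b - d)/(6*b*d - 18*b - d^2 + 3*d)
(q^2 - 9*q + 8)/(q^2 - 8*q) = (q - 1)/q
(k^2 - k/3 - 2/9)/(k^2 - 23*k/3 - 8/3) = (k - 2/3)/(k - 8)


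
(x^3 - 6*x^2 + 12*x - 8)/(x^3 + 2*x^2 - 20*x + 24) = (x - 2)/(x + 6)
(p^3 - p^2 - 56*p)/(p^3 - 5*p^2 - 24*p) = (p + 7)/(p + 3)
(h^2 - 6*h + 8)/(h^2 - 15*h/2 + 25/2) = 2*(h^2 - 6*h + 8)/(2*h^2 - 15*h + 25)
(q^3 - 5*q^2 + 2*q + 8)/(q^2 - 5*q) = (q^3 - 5*q^2 + 2*q + 8)/(q*(q - 5))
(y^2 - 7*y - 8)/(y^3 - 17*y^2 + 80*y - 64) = (y + 1)/(y^2 - 9*y + 8)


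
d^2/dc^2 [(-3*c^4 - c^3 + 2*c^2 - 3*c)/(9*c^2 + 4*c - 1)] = 2*(-243*c^6 - 324*c^5 - 63*c^4 - 244*c^3 + 48*c^2 - 84*c - 10)/(729*c^6 + 972*c^5 + 189*c^4 - 152*c^3 - 21*c^2 + 12*c - 1)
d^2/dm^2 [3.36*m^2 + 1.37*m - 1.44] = 6.72000000000000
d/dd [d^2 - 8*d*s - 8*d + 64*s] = 2*d - 8*s - 8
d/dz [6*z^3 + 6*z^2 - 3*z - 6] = 18*z^2 + 12*z - 3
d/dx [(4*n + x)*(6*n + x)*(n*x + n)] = n*(24*n^2 + 20*n*x + 10*n + 3*x^2 + 2*x)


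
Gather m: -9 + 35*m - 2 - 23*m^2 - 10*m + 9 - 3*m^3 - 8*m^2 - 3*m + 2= -3*m^3 - 31*m^2 + 22*m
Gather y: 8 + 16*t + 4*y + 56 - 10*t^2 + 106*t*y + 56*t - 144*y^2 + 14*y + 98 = -10*t^2 + 72*t - 144*y^2 + y*(106*t + 18) + 162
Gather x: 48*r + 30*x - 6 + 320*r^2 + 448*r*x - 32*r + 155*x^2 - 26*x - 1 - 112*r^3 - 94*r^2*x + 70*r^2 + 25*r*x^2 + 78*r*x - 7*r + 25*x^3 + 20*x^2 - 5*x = -112*r^3 + 390*r^2 + 9*r + 25*x^3 + x^2*(25*r + 175) + x*(-94*r^2 + 526*r - 1) - 7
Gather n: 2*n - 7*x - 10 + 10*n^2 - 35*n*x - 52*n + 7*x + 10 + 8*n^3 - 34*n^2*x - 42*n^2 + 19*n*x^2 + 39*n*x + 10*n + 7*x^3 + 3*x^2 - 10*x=8*n^3 + n^2*(-34*x - 32) + n*(19*x^2 + 4*x - 40) + 7*x^3 + 3*x^2 - 10*x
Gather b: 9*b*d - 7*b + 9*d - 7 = b*(9*d - 7) + 9*d - 7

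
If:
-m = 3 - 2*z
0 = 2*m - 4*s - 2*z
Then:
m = 2*z - 3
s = z/2 - 3/2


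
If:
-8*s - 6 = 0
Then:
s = -3/4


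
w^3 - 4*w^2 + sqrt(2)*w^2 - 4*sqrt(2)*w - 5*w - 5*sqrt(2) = (w - 5)*(w + 1)*(w + sqrt(2))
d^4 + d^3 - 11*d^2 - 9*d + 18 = (d - 3)*(d - 1)*(d + 2)*(d + 3)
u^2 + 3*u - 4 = (u - 1)*(u + 4)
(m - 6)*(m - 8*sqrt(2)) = m^2 - 8*sqrt(2)*m - 6*m + 48*sqrt(2)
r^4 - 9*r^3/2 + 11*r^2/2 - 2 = (r - 2)^2*(r - 1)*(r + 1/2)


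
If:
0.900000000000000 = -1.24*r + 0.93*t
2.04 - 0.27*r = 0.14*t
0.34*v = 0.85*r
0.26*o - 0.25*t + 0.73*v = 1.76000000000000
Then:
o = -16.23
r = 4.17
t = 6.53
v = 10.43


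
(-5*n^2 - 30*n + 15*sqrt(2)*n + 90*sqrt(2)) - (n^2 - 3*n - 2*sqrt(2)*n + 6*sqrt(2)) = -6*n^2 - 27*n + 17*sqrt(2)*n + 84*sqrt(2)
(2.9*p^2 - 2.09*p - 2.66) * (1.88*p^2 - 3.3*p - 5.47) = 5.452*p^4 - 13.4992*p^3 - 13.9668*p^2 + 20.2103*p + 14.5502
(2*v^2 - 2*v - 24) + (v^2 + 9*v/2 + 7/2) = 3*v^2 + 5*v/2 - 41/2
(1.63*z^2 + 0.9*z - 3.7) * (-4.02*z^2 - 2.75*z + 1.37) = -6.5526*z^4 - 8.1005*z^3 + 14.6321*z^2 + 11.408*z - 5.069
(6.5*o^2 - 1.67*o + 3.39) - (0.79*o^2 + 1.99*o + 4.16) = 5.71*o^2 - 3.66*o - 0.77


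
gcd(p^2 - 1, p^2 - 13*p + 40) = 1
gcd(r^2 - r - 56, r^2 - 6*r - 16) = r - 8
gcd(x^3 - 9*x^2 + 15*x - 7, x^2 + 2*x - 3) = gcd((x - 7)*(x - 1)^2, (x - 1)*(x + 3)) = x - 1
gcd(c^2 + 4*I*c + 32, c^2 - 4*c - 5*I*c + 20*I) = 1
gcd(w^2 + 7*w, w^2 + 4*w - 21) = w + 7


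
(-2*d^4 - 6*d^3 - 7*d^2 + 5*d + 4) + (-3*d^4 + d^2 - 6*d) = -5*d^4 - 6*d^3 - 6*d^2 - d + 4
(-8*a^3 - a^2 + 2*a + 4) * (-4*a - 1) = 32*a^4 + 12*a^3 - 7*a^2 - 18*a - 4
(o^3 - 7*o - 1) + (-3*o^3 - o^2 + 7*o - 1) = -2*o^3 - o^2 - 2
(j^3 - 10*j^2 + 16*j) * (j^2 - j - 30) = j^5 - 11*j^4 - 4*j^3 + 284*j^2 - 480*j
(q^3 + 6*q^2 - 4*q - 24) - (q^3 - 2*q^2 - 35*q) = 8*q^2 + 31*q - 24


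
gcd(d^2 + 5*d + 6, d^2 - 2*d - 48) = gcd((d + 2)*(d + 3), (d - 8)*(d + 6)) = 1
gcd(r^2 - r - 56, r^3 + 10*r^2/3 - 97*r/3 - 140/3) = r + 7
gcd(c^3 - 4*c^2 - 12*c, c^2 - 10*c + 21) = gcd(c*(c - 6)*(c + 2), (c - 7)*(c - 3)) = 1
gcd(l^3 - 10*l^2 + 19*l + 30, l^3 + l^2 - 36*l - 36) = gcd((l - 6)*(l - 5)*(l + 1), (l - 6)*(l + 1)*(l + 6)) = l^2 - 5*l - 6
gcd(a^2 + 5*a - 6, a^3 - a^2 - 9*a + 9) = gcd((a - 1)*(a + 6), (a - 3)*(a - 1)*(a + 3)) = a - 1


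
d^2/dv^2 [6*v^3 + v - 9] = 36*v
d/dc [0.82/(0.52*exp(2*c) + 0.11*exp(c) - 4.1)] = (-0.8528*exp(c) - 0.0902)*exp(c)/(0.52*exp(2*c) + 0.11*exp(c) - 4.1)^2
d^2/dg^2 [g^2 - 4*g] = 2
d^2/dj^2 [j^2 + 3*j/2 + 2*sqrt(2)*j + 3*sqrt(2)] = 2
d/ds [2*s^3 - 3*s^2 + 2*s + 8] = 6*s^2 - 6*s + 2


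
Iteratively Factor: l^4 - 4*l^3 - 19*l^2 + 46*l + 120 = (l - 5)*(l^3 + l^2 - 14*l - 24) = (l - 5)*(l - 4)*(l^2 + 5*l + 6) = (l - 5)*(l - 4)*(l + 2)*(l + 3)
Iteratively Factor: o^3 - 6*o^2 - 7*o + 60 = (o - 5)*(o^2 - o - 12) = (o - 5)*(o - 4)*(o + 3)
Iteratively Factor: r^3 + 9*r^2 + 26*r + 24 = (r + 2)*(r^2 + 7*r + 12) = (r + 2)*(r + 3)*(r + 4)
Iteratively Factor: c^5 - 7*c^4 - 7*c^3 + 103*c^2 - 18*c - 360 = (c - 3)*(c^4 - 4*c^3 - 19*c^2 + 46*c + 120) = (c - 5)*(c - 3)*(c^3 + c^2 - 14*c - 24) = (c - 5)*(c - 3)*(c + 2)*(c^2 - c - 12) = (c - 5)*(c - 4)*(c - 3)*(c + 2)*(c + 3)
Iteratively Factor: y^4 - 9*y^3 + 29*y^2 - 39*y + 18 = (y - 3)*(y^3 - 6*y^2 + 11*y - 6) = (y - 3)^2*(y^2 - 3*y + 2) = (y - 3)^2*(y - 2)*(y - 1)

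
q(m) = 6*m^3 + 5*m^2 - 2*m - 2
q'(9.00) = 1546.00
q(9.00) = 4759.00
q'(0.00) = -2.00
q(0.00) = -2.00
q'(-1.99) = 49.38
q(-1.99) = -25.50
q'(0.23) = 1.25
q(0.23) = -2.12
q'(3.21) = 215.57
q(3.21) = 241.56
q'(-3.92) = 235.40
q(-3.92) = -278.75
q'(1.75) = 70.62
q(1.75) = 41.97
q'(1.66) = 64.20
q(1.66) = 35.90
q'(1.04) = 27.87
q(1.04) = 8.08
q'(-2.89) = 119.44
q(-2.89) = -99.28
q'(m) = 18*m^2 + 10*m - 2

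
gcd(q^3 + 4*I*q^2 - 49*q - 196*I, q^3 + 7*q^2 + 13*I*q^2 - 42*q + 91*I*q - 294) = q + 7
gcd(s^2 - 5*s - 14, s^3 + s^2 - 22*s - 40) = s + 2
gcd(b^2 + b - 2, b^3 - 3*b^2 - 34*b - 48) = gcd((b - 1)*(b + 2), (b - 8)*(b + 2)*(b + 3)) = b + 2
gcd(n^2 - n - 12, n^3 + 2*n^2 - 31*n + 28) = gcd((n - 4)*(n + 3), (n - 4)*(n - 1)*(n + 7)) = n - 4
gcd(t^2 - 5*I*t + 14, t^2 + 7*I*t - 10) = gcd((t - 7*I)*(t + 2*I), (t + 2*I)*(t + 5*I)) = t + 2*I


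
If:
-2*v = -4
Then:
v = 2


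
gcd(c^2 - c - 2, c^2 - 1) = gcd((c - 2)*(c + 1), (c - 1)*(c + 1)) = c + 1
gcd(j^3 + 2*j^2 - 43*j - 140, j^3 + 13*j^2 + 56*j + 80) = j^2 + 9*j + 20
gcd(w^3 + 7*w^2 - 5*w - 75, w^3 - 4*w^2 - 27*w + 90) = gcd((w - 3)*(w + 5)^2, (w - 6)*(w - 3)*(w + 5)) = w^2 + 2*w - 15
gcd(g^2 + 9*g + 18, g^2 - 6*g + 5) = 1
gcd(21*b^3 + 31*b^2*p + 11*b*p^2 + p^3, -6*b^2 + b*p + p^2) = 3*b + p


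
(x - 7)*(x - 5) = x^2 - 12*x + 35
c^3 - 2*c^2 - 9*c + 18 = (c - 3)*(c - 2)*(c + 3)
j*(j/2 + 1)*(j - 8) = j^3/2 - 3*j^2 - 8*j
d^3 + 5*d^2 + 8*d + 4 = (d + 1)*(d + 2)^2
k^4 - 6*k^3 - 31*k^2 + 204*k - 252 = (k - 7)*(k - 3)*(k - 2)*(k + 6)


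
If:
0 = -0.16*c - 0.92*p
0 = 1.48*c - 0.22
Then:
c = 0.15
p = -0.03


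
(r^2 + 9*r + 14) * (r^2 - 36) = r^4 + 9*r^3 - 22*r^2 - 324*r - 504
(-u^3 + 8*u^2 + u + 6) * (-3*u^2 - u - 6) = 3*u^5 - 23*u^4 - 5*u^3 - 67*u^2 - 12*u - 36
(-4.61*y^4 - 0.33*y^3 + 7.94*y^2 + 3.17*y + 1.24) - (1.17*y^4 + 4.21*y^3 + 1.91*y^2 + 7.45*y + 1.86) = -5.78*y^4 - 4.54*y^3 + 6.03*y^2 - 4.28*y - 0.62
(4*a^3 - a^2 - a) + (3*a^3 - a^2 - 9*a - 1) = 7*a^3 - 2*a^2 - 10*a - 1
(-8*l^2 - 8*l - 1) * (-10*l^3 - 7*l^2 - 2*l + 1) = 80*l^5 + 136*l^4 + 82*l^3 + 15*l^2 - 6*l - 1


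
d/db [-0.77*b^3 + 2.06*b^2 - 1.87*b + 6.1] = -2.31*b^2 + 4.12*b - 1.87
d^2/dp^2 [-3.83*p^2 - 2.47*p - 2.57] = -7.66000000000000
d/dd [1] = 0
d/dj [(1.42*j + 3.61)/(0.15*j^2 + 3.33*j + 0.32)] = (0.213*j^2 + 4.7286*j - (0.3*j + 3.33)*(1.42*j + 3.61) + 0.4544)/(0.15*j^2 + 3.33*j + 0.32)^2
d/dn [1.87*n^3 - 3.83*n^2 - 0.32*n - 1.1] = 5.61*n^2 - 7.66*n - 0.32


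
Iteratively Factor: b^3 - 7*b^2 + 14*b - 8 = (b - 1)*(b^2 - 6*b + 8) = (b - 2)*(b - 1)*(b - 4)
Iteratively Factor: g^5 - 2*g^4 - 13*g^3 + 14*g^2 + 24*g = (g + 3)*(g^4 - 5*g^3 + 2*g^2 + 8*g) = (g + 1)*(g + 3)*(g^3 - 6*g^2 + 8*g) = g*(g + 1)*(g + 3)*(g^2 - 6*g + 8) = g*(g - 4)*(g + 1)*(g + 3)*(g - 2)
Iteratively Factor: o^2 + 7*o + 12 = (o + 4)*(o + 3)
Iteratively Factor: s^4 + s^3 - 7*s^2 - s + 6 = (s - 1)*(s^3 + 2*s^2 - 5*s - 6) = (s - 2)*(s - 1)*(s^2 + 4*s + 3) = (s - 2)*(s - 1)*(s + 1)*(s + 3)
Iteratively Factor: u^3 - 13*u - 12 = (u + 1)*(u^2 - u - 12) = (u + 1)*(u + 3)*(u - 4)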